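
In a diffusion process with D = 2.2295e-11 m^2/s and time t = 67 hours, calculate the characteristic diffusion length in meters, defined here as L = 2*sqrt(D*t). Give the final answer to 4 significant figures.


t = 67 hr = 241200 s
Diffusion length = 2*sqrt(D*t)
= 2*sqrt(2.2295e-11 * 241200)
= 4.638e-03 m


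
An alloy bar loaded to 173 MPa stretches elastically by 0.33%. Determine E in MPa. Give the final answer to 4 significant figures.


E = sigma / epsilon
epsilon = 0.33% = 3.3e-03
E = 173 / 3.3e-03
E = 52420 MPa


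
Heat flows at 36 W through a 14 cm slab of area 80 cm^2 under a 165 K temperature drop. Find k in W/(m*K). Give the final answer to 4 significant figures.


k = Q*L / (A*dT)
L = 0.14 m, A = 8e-03 m^2
k = 36 * 0.14 / (8e-03 * 165)
k = 3.818 W/(m*K)


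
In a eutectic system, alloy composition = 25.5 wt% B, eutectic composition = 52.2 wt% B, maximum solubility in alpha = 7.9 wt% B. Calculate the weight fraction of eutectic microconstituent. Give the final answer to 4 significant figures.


f_primary = (C_e - C0) / (C_e - C_alpha_max)
f_primary = (52.2 - 25.5) / (52.2 - 7.9)
f_primary = 0.602709
f_eutectic = 1 - 0.602709 = 0.3973


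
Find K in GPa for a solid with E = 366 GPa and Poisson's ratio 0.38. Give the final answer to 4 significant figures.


K = E / (3*(1-2*nu))
K = 366 / (3*(1-2*0.38))
K = 508.3 GPa


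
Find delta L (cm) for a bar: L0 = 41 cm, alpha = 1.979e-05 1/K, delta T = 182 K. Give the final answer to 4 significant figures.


dL = L0 * alpha * dT
dL = 41 * 1.979e-05 * 182
dL = 0.1477 cm


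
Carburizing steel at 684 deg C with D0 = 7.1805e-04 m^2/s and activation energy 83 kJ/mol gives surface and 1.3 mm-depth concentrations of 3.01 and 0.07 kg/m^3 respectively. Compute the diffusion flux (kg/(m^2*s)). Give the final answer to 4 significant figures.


Step 1: D = D0 * exp(-Qd/(R*T))
T = 684 + 273.15 = 957.15 K
D = 7.1805e-04 * exp(-83e3 / (8.314 * 957.15)) = 2.12043e-08 m^2/s
Step 2: J = D * (C1 - C2) / dx
J = 2.12043e-08 * (3.01 - 0.07) / 1.3e-03
J = 4.795e-05 kg/(m^2*s)


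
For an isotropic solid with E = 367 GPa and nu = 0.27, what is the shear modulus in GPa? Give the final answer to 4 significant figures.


G = E / (2*(1+nu))
G = 367 / (2*(1+0.27))
G = 144.5 GPa


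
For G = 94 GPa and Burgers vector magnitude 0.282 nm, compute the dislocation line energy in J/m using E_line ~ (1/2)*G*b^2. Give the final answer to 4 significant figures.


E = G*b^2/2
b = 0.282 nm = 2.82e-10 m
G = 94 GPa = 9.4e+10 Pa
E = 0.5 * 9.4e+10 * (2.82e-10)^2
E = 3.738e-09 J/m


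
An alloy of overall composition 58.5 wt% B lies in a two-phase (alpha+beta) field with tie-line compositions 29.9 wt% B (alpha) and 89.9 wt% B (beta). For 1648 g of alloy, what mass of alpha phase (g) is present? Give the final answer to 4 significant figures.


f_alpha = (C_beta - C0) / (C_beta - C_alpha)
f_alpha = (89.9 - 58.5) / (89.9 - 29.9) = 0.523333
m_alpha = f_alpha * m_total = 0.523333 * 1648 = 862.5 g


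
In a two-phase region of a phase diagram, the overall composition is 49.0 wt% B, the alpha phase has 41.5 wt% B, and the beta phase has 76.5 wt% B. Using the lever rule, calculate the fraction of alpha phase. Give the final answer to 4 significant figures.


f_alpha = (C_beta - C0) / (C_beta - C_alpha)
f_alpha = (76.5 - 49.0) / (76.5 - 41.5)
f_alpha = 0.7857


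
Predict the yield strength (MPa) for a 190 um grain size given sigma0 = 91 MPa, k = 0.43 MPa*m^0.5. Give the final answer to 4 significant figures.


sigma_y = sigma0 + k / sqrt(d)
d = 190 um = 1.9e-04 m
sigma_y = 91 + 0.43 / sqrt(1.9e-04)
sigma_y = 122.2 MPa


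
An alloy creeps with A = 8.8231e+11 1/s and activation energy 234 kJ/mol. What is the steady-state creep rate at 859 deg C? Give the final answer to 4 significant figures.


rate = A * exp(-Q / (R*T))
T = 859 + 273.15 = 1132.15 K
rate = 8.8231e+11 * exp(-234e3 / (8.314 * 1132.15))
rate = 14.09 1/s


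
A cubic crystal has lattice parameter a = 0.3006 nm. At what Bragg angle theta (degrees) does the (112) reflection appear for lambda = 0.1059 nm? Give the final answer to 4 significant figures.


d = a / sqrt(h^2+k^2+l^2)
d = 0.3006 / sqrt(6) = 0.122719 nm
lambda = 2*d*sin(theta)  =>  sin(theta) = lambda / (2*d)
sin(theta) = 0.1059 / (2 * 0.122719) = 0.431472
theta = 25.56 deg


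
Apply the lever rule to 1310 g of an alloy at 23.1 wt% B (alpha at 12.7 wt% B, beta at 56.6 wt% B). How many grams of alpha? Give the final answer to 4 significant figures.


f_alpha = (C_beta - C0) / (C_beta - C_alpha)
f_alpha = (56.6 - 23.1) / (56.6 - 12.7) = 0.763098
m_alpha = f_alpha * m_total = 0.763098 * 1310 = 999.7 g


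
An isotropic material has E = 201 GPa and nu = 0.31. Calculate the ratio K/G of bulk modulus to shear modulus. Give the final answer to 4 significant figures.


G = E / (2*(1+nu))
G = 201 / (2*(1+0.31)) = 76.7176 GPa
K = E / (3*(1-2*nu))
K = 201 / (3*(1-2*0.31)) = 176.316 GPa
K/G = 176.316 / 76.7176 = 2.298


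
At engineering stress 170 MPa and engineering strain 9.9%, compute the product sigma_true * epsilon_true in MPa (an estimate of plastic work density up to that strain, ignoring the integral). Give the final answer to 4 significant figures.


sigma_true = sigma_eng * (1 + epsilon_eng)
sigma_true = 170 * (1 + 0.099) = 186.83 MPa
epsilon_true = ln(1 + epsilon_eng)
epsilon_true = ln(1 + 0.099) = 0.0944007
sigma_true * epsilon_true = 186.83 * 0.0944007 = 17.64 MPa


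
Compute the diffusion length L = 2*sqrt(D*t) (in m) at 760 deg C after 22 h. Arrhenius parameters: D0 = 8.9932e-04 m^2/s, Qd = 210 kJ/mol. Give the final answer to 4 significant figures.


Step 1: D = D0 * exp(-Qd/(R*T))
T = 1033.15 K
D = 8.9932e-04 * exp(-210e3 / (8.314 * 1033.15)) = 2.1688e-14 m^2/s
Step 2: L = 2*sqrt(D*t)
t = 22 h = 79200 s
L = 2*sqrt(2.1688e-14 * 79200) = 8.289e-05 m


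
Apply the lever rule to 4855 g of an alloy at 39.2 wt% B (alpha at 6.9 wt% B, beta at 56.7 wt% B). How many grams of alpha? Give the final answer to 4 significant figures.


f_alpha = (C_beta - C0) / (C_beta - C_alpha)
f_alpha = (56.7 - 39.2) / (56.7 - 6.9) = 0.351406
m_alpha = f_alpha * m_total = 0.351406 * 4855 = 1706 g


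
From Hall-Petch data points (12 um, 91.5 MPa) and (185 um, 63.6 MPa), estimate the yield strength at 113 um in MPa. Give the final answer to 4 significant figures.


sigma_y = sigma0 + k / sqrt(d)
1/sqrt(d1) = 1/sqrt(1.2e-05) = 288.675;  1/sqrt(d2) = 73.5215
k = (sigma1 - sigma2) / (1/sqrt(d1) - 1/sqrt(d2)) = (91.5 - 63.6) / (288.675 - 73.5215) = 0.129675 MPa*m^0.5
sigma0 = sigma1 - k/sqrt(d1) = 91.5 - 0.129675*288.675 = 54.0661 MPa
sigma_y(d3) = 54.0661 + 0.129675 / sqrt(1.13e-04) = 66.26 MPa


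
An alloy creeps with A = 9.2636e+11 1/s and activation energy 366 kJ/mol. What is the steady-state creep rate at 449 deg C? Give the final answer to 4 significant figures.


rate = A * exp(-Q / (R*T))
T = 449 + 273.15 = 722.15 K
rate = 9.2636e+11 * exp(-366e3 / (8.314 * 722.15))
rate = 3.106e-15 1/s


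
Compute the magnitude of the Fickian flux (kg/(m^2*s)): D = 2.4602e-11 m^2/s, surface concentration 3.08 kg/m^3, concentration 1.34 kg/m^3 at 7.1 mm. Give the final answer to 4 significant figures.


J = -D * (dC/dx) = D * (C1 - C2) / dx
J = 2.4602e-11 * (3.08 - 1.34) / 7.1e-03
J = 6.029e-09 kg/(m^2*s)


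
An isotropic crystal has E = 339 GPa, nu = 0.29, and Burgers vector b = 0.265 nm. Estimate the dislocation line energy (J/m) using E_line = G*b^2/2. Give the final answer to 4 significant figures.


Step 1: G = E / (2*(1+nu))
G = 339 / (2*(1+0.29)) = 131.395 GPa = 1.31395e+11 Pa
Step 2: E_line = G*b^2/2
b = 0.265 nm = 2.65e-10 m
E_line = 0.5 * 1.31395e+11 * (2.65e-10)^2 = 4.614e-09 J/m


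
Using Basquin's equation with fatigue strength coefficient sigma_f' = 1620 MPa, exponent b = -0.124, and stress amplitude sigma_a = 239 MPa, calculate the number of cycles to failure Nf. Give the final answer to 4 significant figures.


sigma_a = sigma_f' * (2*Nf)^b
2*Nf = (sigma_a / sigma_f')^(1/b)
2*Nf = (239 / 1620)^(1/-0.124)
2*Nf = 5.04147e+06
Nf = 2.521e+06 cycles


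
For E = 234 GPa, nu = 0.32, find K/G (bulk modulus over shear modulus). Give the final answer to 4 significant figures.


G = E / (2*(1+nu))
G = 234 / (2*(1+0.32)) = 88.6364 GPa
K = E / (3*(1-2*nu))
K = 234 / (3*(1-2*0.32)) = 216.667 GPa
K/G = 216.667 / 88.6364 = 2.444


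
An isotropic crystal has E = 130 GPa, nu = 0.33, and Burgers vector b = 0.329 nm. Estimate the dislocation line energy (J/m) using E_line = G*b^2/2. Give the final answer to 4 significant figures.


Step 1: G = E / (2*(1+nu))
G = 130 / (2*(1+0.33)) = 48.8722 GPa = 4.88722e+10 Pa
Step 2: E_line = G*b^2/2
b = 0.329 nm = 3.29e-10 m
E_line = 0.5 * 4.88722e+10 * (3.29e-10)^2 = 2.645e-09 J/m


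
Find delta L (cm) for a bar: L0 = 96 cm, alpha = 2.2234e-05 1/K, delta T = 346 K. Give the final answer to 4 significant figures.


dL = L0 * alpha * dT
dL = 96 * 2.2234e-05 * 346
dL = 0.7385 cm


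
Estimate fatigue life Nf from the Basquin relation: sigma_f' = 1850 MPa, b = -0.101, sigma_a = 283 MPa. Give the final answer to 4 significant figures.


sigma_a = sigma_f' * (2*Nf)^b
2*Nf = (sigma_a / sigma_f')^(1/b)
2*Nf = (283 / 1850)^(1/-0.101)
2*Nf = 1.18337e+08
Nf = 5.917e+07 cycles


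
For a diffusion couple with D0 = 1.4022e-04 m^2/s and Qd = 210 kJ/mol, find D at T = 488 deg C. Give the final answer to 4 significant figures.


D = D0 * exp(-Qd / (R*T))
T = 761.15 K
D = 1.4022e-04 * exp(-210e3 / (8.314 * 761.15))
D = 5.431e-19 m^2/s


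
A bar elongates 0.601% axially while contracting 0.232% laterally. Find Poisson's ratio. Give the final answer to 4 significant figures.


nu = -epsilon_lat / epsilon_axial
Lateral strain is contraction (negative), so using magnitudes:
nu = 0.232 / 0.601
nu = 0.386


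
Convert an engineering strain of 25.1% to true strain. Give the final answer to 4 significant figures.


epsilon_true = ln(1 + epsilon_eng)
epsilon_true = ln(1 + 0.251)
epsilon_true = 0.2239


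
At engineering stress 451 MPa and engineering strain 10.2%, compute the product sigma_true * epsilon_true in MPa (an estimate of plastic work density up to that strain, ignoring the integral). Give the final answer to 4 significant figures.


sigma_true = sigma_eng * (1 + epsilon_eng)
sigma_true = 451 * (1 + 0.102) = 497.002 MPa
epsilon_true = ln(1 + epsilon_eng)
epsilon_true = ln(1 + 0.102) = 0.0971267
sigma_true * epsilon_true = 497.002 * 0.0971267 = 48.27 MPa


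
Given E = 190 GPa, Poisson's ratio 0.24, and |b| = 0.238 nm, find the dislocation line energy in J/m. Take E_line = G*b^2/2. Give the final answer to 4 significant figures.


Step 1: G = E / (2*(1+nu))
G = 190 / (2*(1+0.24)) = 76.6129 GPa = 7.66129e+10 Pa
Step 2: E_line = G*b^2/2
b = 0.238 nm = 2.38e-10 m
E_line = 0.5 * 7.66129e+10 * (2.38e-10)^2 = 2.17e-09 J/m


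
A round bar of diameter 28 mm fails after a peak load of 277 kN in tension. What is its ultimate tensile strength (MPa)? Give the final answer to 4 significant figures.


A0 = pi*(d/2)^2 = pi*(28/2)^2 = 615.752 mm^2
UTS = F_max / A0 = 277*1000 / 615.752
UTS = 449.9 MPa


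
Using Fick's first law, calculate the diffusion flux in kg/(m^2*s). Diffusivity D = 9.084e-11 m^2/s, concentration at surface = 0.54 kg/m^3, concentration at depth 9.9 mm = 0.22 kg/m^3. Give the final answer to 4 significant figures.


J = -D * (dC/dx) = D * (C1 - C2) / dx
J = 9.084e-11 * (0.54 - 0.22) / 9.9e-03
J = 2.936e-09 kg/(m^2*s)


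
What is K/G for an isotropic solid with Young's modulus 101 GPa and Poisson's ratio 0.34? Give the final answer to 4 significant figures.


G = E / (2*(1+nu))
G = 101 / (2*(1+0.34)) = 37.6866 GPa
K = E / (3*(1-2*nu))
K = 101 / (3*(1-2*0.34)) = 105.208 GPa
K/G = 105.208 / 37.6866 = 2.792


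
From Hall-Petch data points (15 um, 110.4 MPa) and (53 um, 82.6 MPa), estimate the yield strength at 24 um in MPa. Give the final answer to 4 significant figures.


sigma_y = sigma0 + k / sqrt(d)
1/sqrt(d1) = 1/sqrt(1.5e-05) = 258.199;  1/sqrt(d2) = 137.361
k = (sigma1 - sigma2) / (1/sqrt(d1) - 1/sqrt(d2)) = (110.4 - 82.6) / (258.199 - 137.361) = 0.230059 MPa*m^0.5
sigma0 = sigma1 - k/sqrt(d1) = 110.4 - 0.230059*258.199 = 50.9989 MPa
sigma_y(d3) = 50.9989 + 0.230059 / sqrt(2.4e-05) = 97.96 MPa


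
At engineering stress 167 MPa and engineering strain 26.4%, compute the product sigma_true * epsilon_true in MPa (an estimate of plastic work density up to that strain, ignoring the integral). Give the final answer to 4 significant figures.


sigma_true = sigma_eng * (1 + epsilon_eng)
sigma_true = 167 * (1 + 0.264) = 211.088 MPa
epsilon_true = ln(1 + epsilon_eng)
epsilon_true = ln(1 + 0.264) = 0.234281
sigma_true * epsilon_true = 211.088 * 0.234281 = 49.45 MPa


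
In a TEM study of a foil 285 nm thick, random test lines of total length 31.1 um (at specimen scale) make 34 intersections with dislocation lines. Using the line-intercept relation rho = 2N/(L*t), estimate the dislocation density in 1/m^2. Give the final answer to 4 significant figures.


rho = 2N / (L * t)
L = 31.1 um = 3.11e-05 m, t = 285 nm = 2.85e-07 m
rho = 2 * 34 / (3.11e-05 * 2.85e-07)
rho = 7.672e+12 1/m^2


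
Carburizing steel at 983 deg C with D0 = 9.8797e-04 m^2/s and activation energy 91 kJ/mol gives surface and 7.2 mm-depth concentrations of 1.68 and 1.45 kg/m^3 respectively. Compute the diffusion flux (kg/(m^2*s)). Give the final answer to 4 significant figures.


Step 1: D = D0 * exp(-Qd/(R*T))
T = 983 + 273.15 = 1256.15 K
D = 9.8797e-04 * exp(-91e3 / (8.314 * 1256.15)) = 1.62384e-07 m^2/s
Step 2: J = D * (C1 - C2) / dx
J = 1.62384e-07 * (1.68 - 1.45) / 7.2e-03
J = 5.187e-06 kg/(m^2*s)


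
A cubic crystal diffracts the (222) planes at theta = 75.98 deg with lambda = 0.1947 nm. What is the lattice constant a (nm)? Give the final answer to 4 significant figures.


d = lambda / (2*sin(theta))
d = 0.1947 / (2*sin(75.98 deg))
d = 0.100339 nm
a = d * sqrt(h^2+k^2+l^2) = 0.100339 * sqrt(12)
a = 0.3476 nm


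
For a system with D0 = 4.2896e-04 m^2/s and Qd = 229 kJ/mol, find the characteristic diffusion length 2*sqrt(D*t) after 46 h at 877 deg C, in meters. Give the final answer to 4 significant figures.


Step 1: D = D0 * exp(-Qd/(R*T))
T = 1150.15 K
D = 4.2896e-04 * exp(-229e3 / (8.314 * 1150.15)) = 1.70565e-14 m^2/s
Step 2: L = 2*sqrt(D*t)
t = 46 h = 165600 s
L = 2*sqrt(1.70565e-14 * 165600) = 1.063e-04 m


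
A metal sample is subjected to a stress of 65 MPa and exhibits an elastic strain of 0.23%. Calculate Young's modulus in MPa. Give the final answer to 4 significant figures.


E = sigma / epsilon
epsilon = 0.23% = 2.3e-03
E = 65 / 2.3e-03
E = 28260 MPa


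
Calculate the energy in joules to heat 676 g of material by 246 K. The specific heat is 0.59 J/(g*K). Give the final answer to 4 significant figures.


Q = m * cp * dT
Q = 676 * 0.59 * 246
Q = 98110 J


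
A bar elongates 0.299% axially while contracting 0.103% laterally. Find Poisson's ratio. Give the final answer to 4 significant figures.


nu = -epsilon_lat / epsilon_axial
Lateral strain is contraction (negative), so using magnitudes:
nu = 0.103 / 0.299
nu = 0.3445


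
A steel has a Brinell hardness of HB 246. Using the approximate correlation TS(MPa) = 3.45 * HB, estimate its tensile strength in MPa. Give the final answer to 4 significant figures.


TS (MPa) = 3.45 * HB
TS = 3.45 * 246
TS = 848.7 MPa


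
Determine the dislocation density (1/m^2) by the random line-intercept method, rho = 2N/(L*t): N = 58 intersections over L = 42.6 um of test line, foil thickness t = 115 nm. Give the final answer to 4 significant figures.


rho = 2N / (L * t)
L = 42.6 um = 4.26e-05 m, t = 115 nm = 1.15e-07 m
rho = 2 * 58 / (4.26e-05 * 1.15e-07)
rho = 2.368e+13 1/m^2


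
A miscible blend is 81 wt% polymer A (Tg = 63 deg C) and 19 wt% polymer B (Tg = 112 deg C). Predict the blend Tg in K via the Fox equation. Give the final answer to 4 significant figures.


1/Tg = w1/Tg1 + w2/Tg2 (in Kelvin)
Tg1 = 336.15 K, Tg2 = 385.15 K
1/Tg = 0.81/336.15 + 0.19/385.15
Tg = 344.5 K


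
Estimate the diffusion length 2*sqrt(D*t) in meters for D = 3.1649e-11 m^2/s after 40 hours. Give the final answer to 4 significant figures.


t = 40 hr = 144000 s
Diffusion length = 2*sqrt(D*t)
= 2*sqrt(3.1649e-11 * 144000)
= 4.27e-03 m


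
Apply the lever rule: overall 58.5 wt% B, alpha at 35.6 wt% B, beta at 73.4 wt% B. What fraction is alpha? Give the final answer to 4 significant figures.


f_alpha = (C_beta - C0) / (C_beta - C_alpha)
f_alpha = (73.4 - 58.5) / (73.4 - 35.6)
f_alpha = 0.3942


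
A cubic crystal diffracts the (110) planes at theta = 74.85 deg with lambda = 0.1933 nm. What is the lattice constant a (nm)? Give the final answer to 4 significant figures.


d = lambda / (2*sin(theta))
d = 0.1933 / (2*sin(74.85 deg))
d = 0.10013 nm
a = d * sqrt(h^2+k^2+l^2) = 0.10013 * sqrt(2)
a = 0.1416 nm


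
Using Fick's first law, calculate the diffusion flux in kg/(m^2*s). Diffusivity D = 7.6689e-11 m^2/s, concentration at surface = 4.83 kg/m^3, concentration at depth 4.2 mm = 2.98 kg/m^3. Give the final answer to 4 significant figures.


J = -D * (dC/dx) = D * (C1 - C2) / dx
J = 7.6689e-11 * (4.83 - 2.98) / 4.2e-03
J = 3.378e-08 kg/(m^2*s)


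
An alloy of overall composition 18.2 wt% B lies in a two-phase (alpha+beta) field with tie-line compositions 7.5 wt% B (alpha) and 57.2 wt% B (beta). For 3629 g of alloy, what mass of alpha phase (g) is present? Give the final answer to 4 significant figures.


f_alpha = (C_beta - C0) / (C_beta - C_alpha)
f_alpha = (57.2 - 18.2) / (57.2 - 7.5) = 0.784708
m_alpha = f_alpha * m_total = 0.784708 * 3629 = 2848 g


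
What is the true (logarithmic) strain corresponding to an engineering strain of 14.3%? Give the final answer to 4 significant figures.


epsilon_true = ln(1 + epsilon_eng)
epsilon_true = ln(1 + 0.143)
epsilon_true = 0.1337


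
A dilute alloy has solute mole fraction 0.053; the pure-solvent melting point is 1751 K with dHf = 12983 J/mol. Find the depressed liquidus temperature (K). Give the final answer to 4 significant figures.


dT = R*Tm^2*x / dHf
dT = 8.314 * 1751^2 * 0.053 / 12983
dT = 104.06 K
T_new = 1751 - 104.06 = 1647 K


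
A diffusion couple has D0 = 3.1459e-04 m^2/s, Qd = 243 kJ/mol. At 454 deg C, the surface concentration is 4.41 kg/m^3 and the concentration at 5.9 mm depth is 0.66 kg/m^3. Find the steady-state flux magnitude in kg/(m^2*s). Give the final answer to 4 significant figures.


Step 1: D = D0 * exp(-Qd/(R*T))
T = 454 + 273.15 = 727.15 K
D = 3.1459e-04 * exp(-243e3 / (8.314 * 727.15)) = 1.09969e-21 m^2/s
Step 2: J = D * (C1 - C2) / dx
J = 1.09969e-21 * (4.41 - 0.66) / 5.9e-03
J = 6.99e-19 kg/(m^2*s)


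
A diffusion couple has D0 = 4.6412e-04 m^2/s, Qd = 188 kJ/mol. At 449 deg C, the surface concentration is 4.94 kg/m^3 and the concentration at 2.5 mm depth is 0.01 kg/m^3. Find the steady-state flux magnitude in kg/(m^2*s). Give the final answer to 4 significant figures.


Step 1: D = D0 * exp(-Qd/(R*T))
T = 449 + 273.15 = 722.15 K
D = 4.6412e-04 * exp(-188e3 / (8.314 * 722.15)) = 1.16869e-17 m^2/s
Step 2: J = D * (C1 - C2) / dx
J = 1.16869e-17 * (4.94 - 0.01) / 2.5e-03
J = 2.305e-14 kg/(m^2*s)


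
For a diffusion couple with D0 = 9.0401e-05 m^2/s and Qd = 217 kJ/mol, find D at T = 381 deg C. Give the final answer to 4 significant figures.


D = D0 * exp(-Qd / (R*T))
T = 654.15 K
D = 9.0401e-05 * exp(-217e3 / (8.314 * 654.15))
D = 4.245e-22 m^2/s


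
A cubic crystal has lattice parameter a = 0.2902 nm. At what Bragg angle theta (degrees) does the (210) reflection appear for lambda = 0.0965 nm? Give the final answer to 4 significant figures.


d = a / sqrt(h^2+k^2+l^2)
d = 0.2902 / sqrt(5) = 0.129781 nm
lambda = 2*d*sin(theta)  =>  sin(theta) = lambda / (2*d)
sin(theta) = 0.0965 / (2 * 0.129781) = 0.371779
theta = 21.83 deg


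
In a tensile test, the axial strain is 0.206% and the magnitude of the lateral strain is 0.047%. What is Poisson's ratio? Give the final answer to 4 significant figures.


nu = -epsilon_lat / epsilon_axial
Lateral strain is contraction (negative), so using magnitudes:
nu = 0.047 / 0.206
nu = 0.2282


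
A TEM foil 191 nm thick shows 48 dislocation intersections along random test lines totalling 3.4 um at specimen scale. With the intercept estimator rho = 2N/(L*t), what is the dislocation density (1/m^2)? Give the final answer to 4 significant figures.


rho = 2N / (L * t)
L = 3.4 um = 3.4e-06 m, t = 191 nm = 1.91e-07 m
rho = 2 * 48 / (3.4e-06 * 1.91e-07)
rho = 1.478e+14 1/m^2


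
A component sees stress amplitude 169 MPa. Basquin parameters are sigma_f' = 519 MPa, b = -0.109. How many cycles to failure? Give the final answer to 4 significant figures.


sigma_a = sigma_f' * (2*Nf)^b
2*Nf = (sigma_a / sigma_f')^(1/b)
2*Nf = (169 / 519)^(1/-0.109)
2*Nf = 29543.7
Nf = 14770 cycles


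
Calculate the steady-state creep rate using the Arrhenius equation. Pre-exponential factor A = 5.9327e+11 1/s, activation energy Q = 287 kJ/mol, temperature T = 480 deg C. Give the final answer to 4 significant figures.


rate = A * exp(-Q / (R*T))
T = 480 + 273.15 = 753.15 K
rate = 5.9327e+11 * exp(-287e3 / (8.314 * 753.15))
rate = 7.374e-09 1/s


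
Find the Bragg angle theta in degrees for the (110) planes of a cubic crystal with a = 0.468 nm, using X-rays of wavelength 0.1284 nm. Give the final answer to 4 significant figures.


d = a / sqrt(h^2+k^2+l^2)
d = 0.468 / sqrt(2) = 0.330926 nm
lambda = 2*d*sin(theta)  =>  sin(theta) = lambda / (2*d)
sin(theta) = 0.1284 / (2 * 0.330926) = 0.194001
theta = 11.19 deg


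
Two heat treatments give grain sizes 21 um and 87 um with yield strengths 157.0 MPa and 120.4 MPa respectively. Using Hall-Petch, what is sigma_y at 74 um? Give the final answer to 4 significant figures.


sigma_y = sigma0 + k / sqrt(d)
1/sqrt(d1) = 1/sqrt(2.1e-05) = 218.218;  1/sqrt(d2) = 107.211
k = (sigma1 - sigma2) / (1/sqrt(d1) - 1/sqrt(d2)) = (157.0 - 120.4) / (218.218 - 107.211) = 0.32971 MPa*m^0.5
sigma0 = sigma1 - k/sqrt(d1) = 157.0 - 0.32971*218.218 = 85.0514 MPa
sigma_y(d3) = 85.0514 + 0.32971 / sqrt(7.4e-05) = 123.4 MPa


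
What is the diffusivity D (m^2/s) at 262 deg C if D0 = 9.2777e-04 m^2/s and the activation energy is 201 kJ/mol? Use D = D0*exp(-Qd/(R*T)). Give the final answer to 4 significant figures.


D = D0 * exp(-Qd / (R*T))
T = 535.15 K
D = 9.2777e-04 * exp(-201e3 / (8.314 * 535.15))
D = 2.227e-23 m^2/s


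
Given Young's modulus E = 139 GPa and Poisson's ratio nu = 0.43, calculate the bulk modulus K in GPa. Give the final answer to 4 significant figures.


K = E / (3*(1-2*nu))
K = 139 / (3*(1-2*0.43))
K = 331 GPa


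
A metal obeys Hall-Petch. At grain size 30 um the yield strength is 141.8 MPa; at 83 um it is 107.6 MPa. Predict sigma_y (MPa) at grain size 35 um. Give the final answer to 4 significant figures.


sigma_y = sigma0 + k / sqrt(d)
1/sqrt(d1) = 1/sqrt(3e-05) = 182.574;  1/sqrt(d2) = 109.764
k = (sigma1 - sigma2) / (1/sqrt(d1) - 1/sqrt(d2)) = (141.8 - 107.6) / (182.574 - 109.764) = 0.469716 MPa*m^0.5
sigma0 = sigma1 - k/sqrt(d1) = 141.8 - 0.469716*182.574 = 56.042 MPa
sigma_y(d3) = 56.042 + 0.469716 / sqrt(3.5e-05) = 135.4 MPa


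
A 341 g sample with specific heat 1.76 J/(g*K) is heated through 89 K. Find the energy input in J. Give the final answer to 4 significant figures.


Q = m * cp * dT
Q = 341 * 1.76 * 89
Q = 53410 J


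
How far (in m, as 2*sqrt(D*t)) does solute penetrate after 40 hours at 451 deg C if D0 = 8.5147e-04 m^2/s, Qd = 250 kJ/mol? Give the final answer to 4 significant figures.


Step 1: D = D0 * exp(-Qd/(R*T))
T = 724.15 K
D = 8.5147e-04 * exp(-250e3 / (8.314 * 724.15)) = 7.87827e-22 m^2/s
Step 2: L = 2*sqrt(D*t)
t = 40 h = 144000 s
L = 2*sqrt(7.87827e-22 * 144000) = 2.13e-08 m


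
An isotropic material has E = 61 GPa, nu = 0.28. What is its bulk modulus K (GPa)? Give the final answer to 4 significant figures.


K = E / (3*(1-2*nu))
K = 61 / (3*(1-2*0.28))
K = 46.21 GPa


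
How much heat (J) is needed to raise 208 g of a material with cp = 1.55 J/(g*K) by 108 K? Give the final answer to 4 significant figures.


Q = m * cp * dT
Q = 208 * 1.55 * 108
Q = 34820 J


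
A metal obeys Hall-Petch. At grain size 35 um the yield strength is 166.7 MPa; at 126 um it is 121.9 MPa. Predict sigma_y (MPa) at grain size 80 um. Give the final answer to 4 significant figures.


sigma_y = sigma0 + k / sqrt(d)
1/sqrt(d1) = 1/sqrt(3.5e-05) = 169.031;  1/sqrt(d2) = 89.0871
k = (sigma1 - sigma2) / (1/sqrt(d1) - 1/sqrt(d2)) = (166.7 - 121.9) / (169.031 - 89.0871) = 0.560394 MPa*m^0.5
sigma0 = sigma1 - k/sqrt(d1) = 166.7 - 0.560394*169.031 = 71.9761 MPa
sigma_y(d3) = 71.9761 + 0.560394 / sqrt(8e-05) = 134.6 MPa


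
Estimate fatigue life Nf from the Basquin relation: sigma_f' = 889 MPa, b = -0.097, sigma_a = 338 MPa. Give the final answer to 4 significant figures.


sigma_a = sigma_f' * (2*Nf)^b
2*Nf = (sigma_a / sigma_f')^(1/b)
2*Nf = (338 / 889)^(1/-0.097)
2*Nf = 21367
Nf = 10680 cycles


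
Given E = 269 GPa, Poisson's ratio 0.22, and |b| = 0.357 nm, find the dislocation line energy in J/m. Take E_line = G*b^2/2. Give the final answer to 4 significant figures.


Step 1: G = E / (2*(1+nu))
G = 269 / (2*(1+0.22)) = 110.246 GPa = 1.10246e+11 Pa
Step 2: E_line = G*b^2/2
b = 0.357 nm = 3.57e-10 m
E_line = 0.5 * 1.10246e+11 * (3.57e-10)^2 = 7.025e-09 J/m


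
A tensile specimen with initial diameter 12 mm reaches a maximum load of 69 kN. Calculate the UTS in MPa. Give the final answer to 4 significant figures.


A0 = pi*(d/2)^2 = pi*(12/2)^2 = 113.097 mm^2
UTS = F_max / A0 = 69*1000 / 113.097
UTS = 610.1 MPa


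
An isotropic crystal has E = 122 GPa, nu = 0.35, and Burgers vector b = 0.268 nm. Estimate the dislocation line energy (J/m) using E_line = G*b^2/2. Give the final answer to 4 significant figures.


Step 1: G = E / (2*(1+nu))
G = 122 / (2*(1+0.35)) = 45.1852 GPa = 4.51852e+10 Pa
Step 2: E_line = G*b^2/2
b = 0.268 nm = 2.68e-10 m
E_line = 0.5 * 4.51852e+10 * (2.68e-10)^2 = 1.623e-09 J/m


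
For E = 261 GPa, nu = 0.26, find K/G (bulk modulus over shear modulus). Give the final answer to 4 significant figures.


G = E / (2*(1+nu))
G = 261 / (2*(1+0.26)) = 103.571 GPa
K = E / (3*(1-2*nu))
K = 261 / (3*(1-2*0.26)) = 181.25 GPa
K/G = 181.25 / 103.571 = 1.75


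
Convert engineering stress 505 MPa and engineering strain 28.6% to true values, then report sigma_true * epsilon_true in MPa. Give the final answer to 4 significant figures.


sigma_true = sigma_eng * (1 + epsilon_eng)
sigma_true = 505 * (1 + 0.286) = 649.43 MPa
epsilon_true = ln(1 + epsilon_eng)
epsilon_true = ln(1 + 0.286) = 0.251537
sigma_true * epsilon_true = 649.43 * 0.251537 = 163.4 MPa


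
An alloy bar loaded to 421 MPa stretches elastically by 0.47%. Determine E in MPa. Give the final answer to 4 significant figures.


E = sigma / epsilon
epsilon = 0.47% = 4.7e-03
E = 421 / 4.7e-03
E = 89570 MPa


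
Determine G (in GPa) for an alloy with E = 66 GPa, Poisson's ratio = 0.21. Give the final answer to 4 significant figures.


G = E / (2*(1+nu))
G = 66 / (2*(1+0.21))
G = 27.27 GPa


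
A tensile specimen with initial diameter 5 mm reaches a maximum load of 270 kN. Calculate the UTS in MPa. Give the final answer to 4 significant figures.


A0 = pi*(d/2)^2 = pi*(5/2)^2 = 19.635 mm^2
UTS = F_max / A0 = 270*1000 / 19.635
UTS = 13750 MPa


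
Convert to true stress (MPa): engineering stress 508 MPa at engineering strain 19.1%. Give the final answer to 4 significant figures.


sigma_true = sigma_eng * (1 + epsilon_eng)
sigma_true = 508 * (1 + 0.191)
sigma_true = 605 MPa


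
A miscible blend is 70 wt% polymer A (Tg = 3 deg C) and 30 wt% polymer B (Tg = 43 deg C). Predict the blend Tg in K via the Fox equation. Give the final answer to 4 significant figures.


1/Tg = w1/Tg1 + w2/Tg2 (in Kelvin)
Tg1 = 276.15 K, Tg2 = 316.15 K
1/Tg = 0.7/276.15 + 0.3/316.15
Tg = 287 K


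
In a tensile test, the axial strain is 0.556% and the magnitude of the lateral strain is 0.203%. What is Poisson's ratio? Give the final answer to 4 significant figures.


nu = -epsilon_lat / epsilon_axial
Lateral strain is contraction (negative), so using magnitudes:
nu = 0.203 / 0.556
nu = 0.3651


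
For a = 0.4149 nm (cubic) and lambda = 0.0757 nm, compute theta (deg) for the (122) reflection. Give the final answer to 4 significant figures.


d = a / sqrt(h^2+k^2+l^2)
d = 0.4149 / sqrt(9) = 0.1383 nm
lambda = 2*d*sin(theta)  =>  sin(theta) = lambda / (2*d)
sin(theta) = 0.0757 / (2 * 0.1383) = 0.27368
theta = 15.88 deg


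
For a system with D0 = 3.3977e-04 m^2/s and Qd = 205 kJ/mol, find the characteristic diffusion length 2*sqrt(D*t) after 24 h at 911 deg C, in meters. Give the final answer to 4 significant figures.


Step 1: D = D0 * exp(-Qd/(R*T))
T = 1184.15 K
D = 3.3977e-04 * exp(-205e3 / (8.314 * 1184.15)) = 3.07609e-13 m^2/s
Step 2: L = 2*sqrt(D*t)
t = 24 h = 86400 s
L = 2*sqrt(3.07609e-13 * 86400) = 3.261e-04 m


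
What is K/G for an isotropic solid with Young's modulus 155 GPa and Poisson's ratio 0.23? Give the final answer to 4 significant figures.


G = E / (2*(1+nu))
G = 155 / (2*(1+0.23)) = 63.0081 GPa
K = E / (3*(1-2*nu))
K = 155 / (3*(1-2*0.23)) = 95.679 GPa
K/G = 95.679 / 63.0081 = 1.519


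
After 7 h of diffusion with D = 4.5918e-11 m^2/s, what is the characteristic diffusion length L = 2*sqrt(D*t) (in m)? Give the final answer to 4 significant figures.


t = 7 hr = 25200 s
Diffusion length = 2*sqrt(D*t)
= 2*sqrt(4.5918e-11 * 25200)
= 2.151e-03 m


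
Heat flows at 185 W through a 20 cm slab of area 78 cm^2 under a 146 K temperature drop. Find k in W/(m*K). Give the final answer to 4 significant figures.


k = Q*L / (A*dT)
L = 0.2 m, A = 7.8e-03 m^2
k = 185 * 0.2 / (7.8e-03 * 146)
k = 32.49 W/(m*K)


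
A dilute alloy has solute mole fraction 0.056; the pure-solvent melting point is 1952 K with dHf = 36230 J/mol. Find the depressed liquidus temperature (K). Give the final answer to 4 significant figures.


dT = R*Tm^2*x / dHf
dT = 8.314 * 1952^2 * 0.056 / 36230
dT = 48.9654 K
T_new = 1952 - 48.9654 = 1903 K


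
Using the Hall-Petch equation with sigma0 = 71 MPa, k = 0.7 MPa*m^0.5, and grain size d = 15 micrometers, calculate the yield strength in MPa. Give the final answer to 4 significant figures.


sigma_y = sigma0 + k / sqrt(d)
d = 15 um = 1.5e-05 m
sigma_y = 71 + 0.7 / sqrt(1.5e-05)
sigma_y = 251.7 MPa


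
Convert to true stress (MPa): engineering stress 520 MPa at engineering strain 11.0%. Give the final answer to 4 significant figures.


sigma_true = sigma_eng * (1 + epsilon_eng)
sigma_true = 520 * (1 + 0.11)
sigma_true = 577.2 MPa


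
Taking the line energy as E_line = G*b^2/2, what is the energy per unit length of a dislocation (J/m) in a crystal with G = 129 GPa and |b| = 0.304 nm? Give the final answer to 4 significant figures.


E = G*b^2/2
b = 0.304 nm = 3.04e-10 m
G = 129 GPa = 1.29e+11 Pa
E = 0.5 * 1.29e+11 * (3.04e-10)^2
E = 5.961e-09 J/m


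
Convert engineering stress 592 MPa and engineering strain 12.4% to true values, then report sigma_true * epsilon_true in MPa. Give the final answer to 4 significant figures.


sigma_true = sigma_eng * (1 + epsilon_eng)
sigma_true = 592 * (1 + 0.124) = 665.408 MPa
epsilon_true = ln(1 + epsilon_eng)
epsilon_true = ln(1 + 0.124) = 0.116894
sigma_true * epsilon_true = 665.408 * 0.116894 = 77.78 MPa


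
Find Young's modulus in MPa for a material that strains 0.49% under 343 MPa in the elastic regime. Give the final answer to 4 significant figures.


E = sigma / epsilon
epsilon = 0.49% = 4.9e-03
E = 343 / 4.9e-03
E = 70000 MPa


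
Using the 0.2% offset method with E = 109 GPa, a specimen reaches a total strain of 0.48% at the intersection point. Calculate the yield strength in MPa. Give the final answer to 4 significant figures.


Offset strain = 0.002
Elastic strain at yield = total_strain - offset = 4.8e-03 - 0.002 = 2.8e-03
sigma_y = E * elastic_strain = 109000 * 2.8e-03
sigma_y = 305.2 MPa


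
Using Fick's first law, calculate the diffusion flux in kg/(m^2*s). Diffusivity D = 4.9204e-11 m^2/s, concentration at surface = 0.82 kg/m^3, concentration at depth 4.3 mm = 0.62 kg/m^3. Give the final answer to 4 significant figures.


J = -D * (dC/dx) = D * (C1 - C2) / dx
J = 4.9204e-11 * (0.82 - 0.62) / 4.3e-03
J = 2.289e-09 kg/(m^2*s)


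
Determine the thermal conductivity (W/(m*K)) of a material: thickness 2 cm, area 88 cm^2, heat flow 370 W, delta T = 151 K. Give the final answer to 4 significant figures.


k = Q*L / (A*dT)
L = 0.02 m, A = 8.8e-03 m^2
k = 370 * 0.02 / (8.8e-03 * 151)
k = 5.569 W/(m*K)


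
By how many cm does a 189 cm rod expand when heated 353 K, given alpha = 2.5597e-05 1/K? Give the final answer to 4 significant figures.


dL = L0 * alpha * dT
dL = 189 * 2.5597e-05 * 353
dL = 1.708 cm


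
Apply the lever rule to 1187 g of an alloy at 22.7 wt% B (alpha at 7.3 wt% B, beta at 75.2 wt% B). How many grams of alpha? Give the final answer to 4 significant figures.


f_alpha = (C_beta - C0) / (C_beta - C_alpha)
f_alpha = (75.2 - 22.7) / (75.2 - 7.3) = 0.773196
m_alpha = f_alpha * m_total = 0.773196 * 1187 = 917.8 g


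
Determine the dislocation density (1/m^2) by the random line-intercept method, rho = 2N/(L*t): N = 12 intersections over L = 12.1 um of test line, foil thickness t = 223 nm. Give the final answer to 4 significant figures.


rho = 2N / (L * t)
L = 12.1 um = 1.21e-05 m, t = 223 nm = 2.23e-07 m
rho = 2 * 12 / (1.21e-05 * 2.23e-07)
rho = 8.894e+12 1/m^2


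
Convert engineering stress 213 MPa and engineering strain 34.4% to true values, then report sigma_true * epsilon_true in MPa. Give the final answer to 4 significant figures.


sigma_true = sigma_eng * (1 + epsilon_eng)
sigma_true = 213 * (1 + 0.344) = 286.272 MPa
epsilon_true = ln(1 + epsilon_eng)
epsilon_true = ln(1 + 0.344) = 0.29565
sigma_true * epsilon_true = 286.272 * 0.29565 = 84.64 MPa


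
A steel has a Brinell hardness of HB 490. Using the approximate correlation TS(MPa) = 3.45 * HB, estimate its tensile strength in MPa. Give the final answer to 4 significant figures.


TS (MPa) = 3.45 * HB
TS = 3.45 * 490
TS = 1691 MPa


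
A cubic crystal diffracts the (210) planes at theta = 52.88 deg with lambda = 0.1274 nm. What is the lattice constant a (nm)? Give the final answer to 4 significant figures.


d = lambda / (2*sin(theta))
d = 0.1274 / (2*sin(52.88 deg))
d = 0.0798873 nm
a = d * sqrt(h^2+k^2+l^2) = 0.0798873 * sqrt(5)
a = 0.1786 nm


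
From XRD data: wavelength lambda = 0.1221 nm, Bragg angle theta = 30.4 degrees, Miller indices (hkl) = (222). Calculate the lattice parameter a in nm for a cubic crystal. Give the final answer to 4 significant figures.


d = lambda / (2*sin(theta))
d = 0.1221 / (2*sin(30.4 deg))
d = 0.120644 nm
a = d * sqrt(h^2+k^2+l^2) = 0.120644 * sqrt(12)
a = 0.4179 nm


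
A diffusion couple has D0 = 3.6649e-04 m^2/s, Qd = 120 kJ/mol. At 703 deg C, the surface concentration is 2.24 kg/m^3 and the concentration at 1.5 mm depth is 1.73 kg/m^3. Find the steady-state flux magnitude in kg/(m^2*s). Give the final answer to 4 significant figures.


Step 1: D = D0 * exp(-Qd/(R*T))
T = 703 + 273.15 = 976.15 K
D = 3.6649e-04 * exp(-120e3 / (8.314 * 976.15)) = 1.38843e-10 m^2/s
Step 2: J = D * (C1 - C2) / dx
J = 1.38843e-10 * (2.24 - 1.73) / 1.5e-03
J = 4.721e-08 kg/(m^2*s)


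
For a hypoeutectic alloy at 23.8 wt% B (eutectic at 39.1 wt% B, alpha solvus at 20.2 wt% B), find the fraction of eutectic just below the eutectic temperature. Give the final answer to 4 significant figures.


f_primary = (C_e - C0) / (C_e - C_alpha_max)
f_primary = (39.1 - 23.8) / (39.1 - 20.2)
f_primary = 0.809524
f_eutectic = 1 - 0.809524 = 0.1905


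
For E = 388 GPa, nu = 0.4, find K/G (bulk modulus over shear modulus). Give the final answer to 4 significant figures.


G = E / (2*(1+nu))
G = 388 / (2*(1+0.4)) = 138.571 GPa
K = E / (3*(1-2*nu))
K = 388 / (3*(1-2*0.4)) = 646.667 GPa
K/G = 646.667 / 138.571 = 4.667


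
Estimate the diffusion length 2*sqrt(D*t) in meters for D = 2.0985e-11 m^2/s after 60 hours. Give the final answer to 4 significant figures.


t = 60 hr = 216000 s
Diffusion length = 2*sqrt(D*t)
= 2*sqrt(2.0985e-11 * 216000)
= 4.258e-03 m


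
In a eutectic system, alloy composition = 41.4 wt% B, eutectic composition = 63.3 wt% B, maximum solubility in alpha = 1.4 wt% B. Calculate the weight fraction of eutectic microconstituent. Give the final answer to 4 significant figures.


f_primary = (C_e - C0) / (C_e - C_alpha_max)
f_primary = (63.3 - 41.4) / (63.3 - 1.4)
f_primary = 0.353796
f_eutectic = 1 - 0.353796 = 0.6462


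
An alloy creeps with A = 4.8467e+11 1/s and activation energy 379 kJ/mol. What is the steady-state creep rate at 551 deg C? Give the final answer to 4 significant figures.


rate = A * exp(-Q / (R*T))
T = 551 + 273.15 = 824.15 K
rate = 4.8467e+11 * exp(-379e3 / (8.314 * 824.15))
rate = 4.608e-13 1/s


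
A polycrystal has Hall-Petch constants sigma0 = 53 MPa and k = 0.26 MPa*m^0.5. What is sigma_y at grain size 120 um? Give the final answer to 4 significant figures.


sigma_y = sigma0 + k / sqrt(d)
d = 120 um = 1.2e-04 m
sigma_y = 53 + 0.26 / sqrt(1.2e-04)
sigma_y = 76.73 MPa


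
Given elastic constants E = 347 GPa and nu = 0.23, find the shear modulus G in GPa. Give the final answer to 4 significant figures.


G = E / (2*(1+nu))
G = 347 / (2*(1+0.23))
G = 141.1 GPa


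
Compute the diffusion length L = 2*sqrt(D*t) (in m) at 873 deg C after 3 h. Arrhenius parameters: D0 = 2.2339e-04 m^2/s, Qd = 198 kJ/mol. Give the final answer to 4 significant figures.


Step 1: D = D0 * exp(-Qd/(R*T))
T = 1146.15 K
D = 2.2339e-04 * exp(-198e3 / (8.314 * 1146.15)) = 2.11391e-13 m^2/s
Step 2: L = 2*sqrt(D*t)
t = 3 h = 10800 s
L = 2*sqrt(2.11391e-13 * 10800) = 9.556e-05 m


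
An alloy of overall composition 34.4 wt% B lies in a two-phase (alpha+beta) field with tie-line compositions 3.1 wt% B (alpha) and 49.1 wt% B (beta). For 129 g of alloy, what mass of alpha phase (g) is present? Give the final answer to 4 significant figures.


f_alpha = (C_beta - C0) / (C_beta - C_alpha)
f_alpha = (49.1 - 34.4) / (49.1 - 3.1) = 0.319565
m_alpha = f_alpha * m_total = 0.319565 * 129 = 41.22 g


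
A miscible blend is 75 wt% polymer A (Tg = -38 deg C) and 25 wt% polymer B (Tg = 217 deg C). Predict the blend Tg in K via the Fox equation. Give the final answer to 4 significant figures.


1/Tg = w1/Tg1 + w2/Tg2 (in Kelvin)
Tg1 = 235.15 K, Tg2 = 490.15 K
1/Tg = 0.75/235.15 + 0.25/490.15
Tg = 270.3 K


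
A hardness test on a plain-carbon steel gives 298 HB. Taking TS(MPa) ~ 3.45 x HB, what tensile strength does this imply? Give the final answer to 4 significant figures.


TS (MPa) = 3.45 * HB
TS = 3.45 * 298
TS = 1028 MPa


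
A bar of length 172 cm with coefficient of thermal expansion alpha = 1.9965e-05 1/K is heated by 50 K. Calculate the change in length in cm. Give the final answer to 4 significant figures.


dL = L0 * alpha * dT
dL = 172 * 1.9965e-05 * 50
dL = 0.1717 cm


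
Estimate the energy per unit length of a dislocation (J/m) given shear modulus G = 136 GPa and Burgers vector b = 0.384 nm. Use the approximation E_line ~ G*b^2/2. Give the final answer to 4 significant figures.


E = G*b^2/2
b = 0.384 nm = 3.84e-10 m
G = 136 GPa = 1.36e+11 Pa
E = 0.5 * 1.36e+11 * (3.84e-10)^2
E = 1.003e-08 J/m


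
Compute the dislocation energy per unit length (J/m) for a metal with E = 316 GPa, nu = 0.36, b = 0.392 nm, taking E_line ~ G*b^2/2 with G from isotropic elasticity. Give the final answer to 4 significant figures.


Step 1: G = E / (2*(1+nu))
G = 316 / (2*(1+0.36)) = 116.176 GPa = 1.16176e+11 Pa
Step 2: E_line = G*b^2/2
b = 0.392 nm = 3.92e-10 m
E_line = 0.5 * 1.16176e+11 * (3.92e-10)^2 = 8.926e-09 J/m
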